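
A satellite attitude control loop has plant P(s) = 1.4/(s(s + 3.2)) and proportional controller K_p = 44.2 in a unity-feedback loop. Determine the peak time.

T_p = 0.408 s

Closed-loop characteristic equation: s² + 3.2s + 61.88 = 0, so ω_n = 7.866 rad/s and ζ = 3.2/(2·7.866) = 0.2034.
Damped frequency ω_d = ω_n√(1−ζ²) = 7.702 rad/s, so peak time T_p = π/ω_d = 0.408 s.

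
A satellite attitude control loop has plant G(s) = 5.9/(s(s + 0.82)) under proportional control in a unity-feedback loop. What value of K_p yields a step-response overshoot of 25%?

From %OS = 100·exp(−πζ/√(1−ζ²)) = 25%, ζ = −ln(0.25)/√(π²+ln²(0.25)) = 0.4037.
Characteristic equation s² + 0.82s + 5.9K_p = 0 gives ζ = 0.82/(2√(5.9K_p)).
Setting ζ = 0.4037: √(5.9K_p) = 0.82/(2·0.4037) = 1.016, so K_p = 1.031/5.9 = 0.175.

K_p = 0.175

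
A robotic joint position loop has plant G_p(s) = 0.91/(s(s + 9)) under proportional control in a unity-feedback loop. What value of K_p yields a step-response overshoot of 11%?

From %OS = 100·exp(−πζ/√(1−ζ²)) = 11%, ζ = −ln(0.11)/√(π²+ln²(0.11)) = 0.5749.
Characteristic equation s² + 9s + 0.91K_p = 0 gives ζ = 9/(2√(0.91K_p)).
Setting ζ = 0.5749: √(0.91K_p) = 9/(2·0.5749) = 7.828, so K_p = 61.27/0.91 = 67.3.

K_p = 67.3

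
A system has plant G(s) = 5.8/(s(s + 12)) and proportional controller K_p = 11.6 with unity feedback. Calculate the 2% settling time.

T_s ≈ 0.667 s

The closed-loop denominator s² + 12s + 67.28 gives ω_n = √67.28 = 8.202 and ζ = 12/(2ω_n) = 0.7315.
2% settling time T_s ≈ 4/(ζω_n) = 4/6 = 0.667 s.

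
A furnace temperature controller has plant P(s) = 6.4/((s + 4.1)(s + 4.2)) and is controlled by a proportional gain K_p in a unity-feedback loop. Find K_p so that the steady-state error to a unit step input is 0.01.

The loop is type 0, so e_ss(step) = 1/(1 + K_pos) with K_pos = K_p·P(0).
P(0) = 0.3717. Require 1/(1 + K_p·0.3717) = 0.01, so 1 + 0.3717·K_p = 100.
K_p = (100 − 1)/0.3717 = 266.

K_p = 266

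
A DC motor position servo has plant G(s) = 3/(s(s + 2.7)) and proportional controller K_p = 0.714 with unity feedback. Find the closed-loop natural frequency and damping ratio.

1 + K_p·G(s) = 0 gives s² + 2.7s + 2.142 = 0.
So ω_n² = 2.142 ⇒ ω_n = 1.464 rad/s, and ζ = 2.7/(2ω_n) = 0.922.

ω_n = 1.46 rad/s, ζ = 0.922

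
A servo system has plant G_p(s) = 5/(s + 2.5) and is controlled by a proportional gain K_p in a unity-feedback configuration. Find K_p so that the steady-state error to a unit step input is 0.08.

K_p = 5.75

Steady-state error for a unit step on this type-0 loop is 1/(1 + K_p·G_p(0)).
G_p(0) = 2. Require 1/(1 + K_p·2) = 0.08, so 1 + 2·K_p = 12.5.
K_p = (12.5 − 1)/2 = 5.75.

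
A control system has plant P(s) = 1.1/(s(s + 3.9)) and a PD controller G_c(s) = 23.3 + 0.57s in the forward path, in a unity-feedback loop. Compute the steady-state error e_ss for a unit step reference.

The open loop G_c(s)P(s) has a pole at the origin (type 1), so the static position error constant is infinite and e_ss = 1/(1+∞) = 0.

0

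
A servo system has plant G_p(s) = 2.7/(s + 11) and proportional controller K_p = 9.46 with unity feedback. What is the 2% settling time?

T_s ≈ 0.109 s

Closed-loop transfer function: T(s) = K_p·G_p(s)/(1 + K_p·G_p(s)) = 25.54/(s + 11 + 25.54) = 25.54/(s + 36.54).
Time constant τ = 1/36.54 = 0.02737 s, so the 2% settling time is about 4τ = 0.109 s.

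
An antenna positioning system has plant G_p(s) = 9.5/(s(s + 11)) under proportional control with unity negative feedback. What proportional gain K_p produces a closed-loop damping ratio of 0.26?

K_p = 47.1

Closed-loop characteristic equation: s² + 11s + K_p·9.5 = 0.
So ω_n = √(9.5K_p) and 2ζω_n = 11, giving ζ = 11/(2√(9.5K_p)).
Setting ζ = 0.26: √(9.5K_p) = 11/(2·0.26) = 21.15, so K_p = 447.5/9.5 = 47.1.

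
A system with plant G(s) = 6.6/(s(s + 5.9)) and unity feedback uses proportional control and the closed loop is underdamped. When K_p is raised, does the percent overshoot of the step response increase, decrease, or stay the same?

increase

Characteristic equation s² + 5.9s + K_p·6.6 = 0: raising K_p raises ω_n while 2ζω_n = 5.9 is fixed, so ζ falls and overshoot grows.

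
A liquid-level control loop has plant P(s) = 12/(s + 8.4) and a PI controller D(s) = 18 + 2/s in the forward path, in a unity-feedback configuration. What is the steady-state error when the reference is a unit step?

0

The open loop D(s)P(s) has a pole at the origin (type 1), so the static position error constant is infinite and e_ss = 1/(1+∞) = 0.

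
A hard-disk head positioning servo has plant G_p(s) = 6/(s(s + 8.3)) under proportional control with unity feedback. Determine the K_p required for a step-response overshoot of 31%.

K_p = 23.5

From %OS = 100·exp(−πζ/√(1−ζ²)) = 31%, ζ = −ln(0.31)/√(π²+ln²(0.31)) = 0.3493.
Characteristic equation s² + 8.3s + 6K_p = 0 gives ζ = 8.3/(2√(6K_p)).
Setting ζ = 0.3493: √(6K_p) = 8.3/(2·0.3493) = 11.88, so K_p = 141.1/6 = 23.5.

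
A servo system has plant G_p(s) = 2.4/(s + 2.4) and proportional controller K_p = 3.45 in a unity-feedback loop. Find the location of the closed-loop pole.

s = -10.68

Closed-loop transfer function: T(s) = K_p·G_p(s)/(1 + K_p·G_p(s)) = 8.28/(s + 2.4 + 8.28) = 8.28/(s + 10.68).
The closed-loop pole is at s = −10.68.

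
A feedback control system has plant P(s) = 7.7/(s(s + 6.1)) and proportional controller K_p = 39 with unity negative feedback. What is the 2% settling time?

From 1 + K_pP(s) = 0: s² + 6.1s + 300.3 = 0 ⇒ ω_n = 17.33, ζ = 0.176.
2% settling time T_s ≈ 4/(ζω_n) = 4/3.05 = 1.31 s.

T_s ≈ 1.31 s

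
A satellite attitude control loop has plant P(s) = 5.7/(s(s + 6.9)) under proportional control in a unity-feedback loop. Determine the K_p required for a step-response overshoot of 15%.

From %OS = 100·exp(−πζ/√(1−ζ²)) = 15%, ζ = −ln(0.15)/√(π²+ln²(0.15)) = 0.5169.
Characteristic equation s² + 6.9s + 5.7K_p = 0 gives ζ = 6.9/(2√(5.7K_p)).
Setting ζ = 0.5169: √(5.7K_p) = 6.9/(2·0.5169) = 6.674, so K_p = 44.54/5.7 = 7.81.

K_p = 7.81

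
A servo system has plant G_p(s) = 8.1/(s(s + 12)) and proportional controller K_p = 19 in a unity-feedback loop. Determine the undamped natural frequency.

ω_n = 12.4 rad/s

1 + K_p·G_p(s) = 0 gives s² + 12s + 153.9 = 0.
So ω_n² = 153.9 ⇒ ω_n = 12.41 rad/s, and ζ = 12/(2ω_n) = 0.484.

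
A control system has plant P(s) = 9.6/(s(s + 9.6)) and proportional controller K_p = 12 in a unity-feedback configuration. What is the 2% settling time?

T_s ≈ 0.833 s

Closed-loop characteristic equation: s² + 9.6s + 115.2 = 0, so ω_n = 10.73 rad/s and ζ = 9.6/(2·10.73) = 0.4472.
2% settling time T_s ≈ 4/(ζω_n) = 4/4.8 = 0.833 s.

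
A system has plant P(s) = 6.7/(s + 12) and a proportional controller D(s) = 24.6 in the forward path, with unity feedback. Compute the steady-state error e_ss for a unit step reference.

0.0679

The loop is type 0. Static position error constant K_pos = D(0)·P(0) = 24.6·0.5583 = 13.74.
Steady-state error to a unit step: e_ss = 1/(1+K_pos) = 1/14.74 = 0.0679.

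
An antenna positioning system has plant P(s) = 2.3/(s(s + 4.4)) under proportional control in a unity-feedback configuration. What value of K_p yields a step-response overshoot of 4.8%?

K_p = 4.36

From %OS = 100·exp(−πζ/√(1−ζ²)) = 4.8%, ζ = −ln(0.048)/√(π²+ln²(0.048)) = 0.695.
Characteristic equation s² + 4.4s + 2.3K_p = 0 gives ζ = 4.4/(2√(2.3K_p)).
Setting ζ = 0.695: √(2.3K_p) = 4.4/(2·0.695) = 3.166, so K_p = 10.02/2.3 = 4.36.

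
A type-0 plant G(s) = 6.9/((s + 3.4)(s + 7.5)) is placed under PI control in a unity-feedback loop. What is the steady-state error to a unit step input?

0

The PI controller's integrator makes the forward path type 1, so e_ss to a step is zero.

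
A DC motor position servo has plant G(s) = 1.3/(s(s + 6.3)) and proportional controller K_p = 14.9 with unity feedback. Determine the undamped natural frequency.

ω_n = 4.4 rad/s

The closed-loop denominator is s(s+6.3) + 14.9·1.3 = s² + 6.3s + 19.37.
Matching s² + 2ζω_n s + ω_n²: ω_n = √19.37 = 4.401 rad/s and 2ζω_n = 6.3, so ζ = 6.3/(2·4.401) = 0.716.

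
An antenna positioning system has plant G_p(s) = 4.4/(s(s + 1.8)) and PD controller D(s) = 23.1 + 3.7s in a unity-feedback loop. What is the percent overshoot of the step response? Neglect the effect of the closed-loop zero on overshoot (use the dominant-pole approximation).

0.172%

Forward path: (23.1 + 3.7s)·4.4/(s(s+1.8)). The closed-loop characteristic equation is s² + (1.8 + 4.4·3.7)s + 4.4·23.1 = 0.
That is s² + 18.08s + 101.6 = 0, so ω_n = 10.08 rad/s and ζ = 18.08/(2·10.08) = 0.8967.
%OS = 100·exp(−πζ/√(1−ζ²)) = 0.172%.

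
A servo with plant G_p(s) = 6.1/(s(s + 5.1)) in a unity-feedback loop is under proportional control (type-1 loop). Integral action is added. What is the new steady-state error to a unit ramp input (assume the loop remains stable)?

The integrator raises the loop to type 2, so K_v → ∞ and e_ss to a ramp is zero.

0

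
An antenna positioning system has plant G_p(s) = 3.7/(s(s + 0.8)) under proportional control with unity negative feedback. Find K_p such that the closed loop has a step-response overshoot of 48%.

K_p = 0.835

From %OS = 100·exp(−πζ/√(1−ζ²)) = 48%, ζ = −ln(0.48)/√(π²+ln²(0.48)) = 0.2275.
Characteristic equation s² + 0.8s + 3.7K_p = 0 gives ζ = 0.8/(2√(3.7K_p)).
Setting ζ = 0.2275: √(3.7K_p) = 0.8/(2·0.2275) = 1.758, so K_p = 3.091/3.7 = 0.835.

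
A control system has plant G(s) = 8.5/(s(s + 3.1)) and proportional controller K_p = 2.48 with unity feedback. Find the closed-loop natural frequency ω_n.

ω_n = 4.59 rad/s

With unity feedback the closed-loop characteristic equation is s² + 3.1s + 2.48·8.5 = s² + 3.1s + 21.08 = 0.
So ω_n² = 21.08 ⇒ ω_n = 4.591 rad/s, and ζ = 3.1/(2ω_n) = 0.338.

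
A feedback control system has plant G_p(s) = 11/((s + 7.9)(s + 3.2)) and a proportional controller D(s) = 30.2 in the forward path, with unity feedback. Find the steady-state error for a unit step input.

The loop is type 0. Static position error constant K_pos = D(0)·G_p(0) = 30.2·0.4351 = 13.14.
Steady-state error to a unit step: e_ss = 1/(1+K_pos) = 1/14.14 = 0.0707.

0.0707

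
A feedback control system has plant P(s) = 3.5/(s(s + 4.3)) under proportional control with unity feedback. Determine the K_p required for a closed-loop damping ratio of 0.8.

Closed-loop characteristic equation: s² + 4.3s + K_p·3.5 = 0.
So ω_n = √(3.5K_p) and 2ζω_n = 4.3, giving ζ = 4.3/(2√(3.5K_p)).
Setting ζ = 0.8: √(3.5K_p) = 4.3/(2·0.8) = 2.687, so K_p = 7.223/3.5 = 2.06.

K_p = 2.06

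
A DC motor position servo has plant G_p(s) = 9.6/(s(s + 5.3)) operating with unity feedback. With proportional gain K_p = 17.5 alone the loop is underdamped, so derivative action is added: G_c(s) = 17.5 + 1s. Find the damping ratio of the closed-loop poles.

Forward path: (17.5 + 1s)·9.6/(s(s+5.3)). The closed-loop characteristic equation is s² + (5.3 + 9.6·1)s + 9.6·17.5 = 0.
That is s² + 14.9s + 168 = 0, so ω_n = 12.96 rad/s and ζ = 14.9/(2·12.96) = 0.5748.

ζ = 0.575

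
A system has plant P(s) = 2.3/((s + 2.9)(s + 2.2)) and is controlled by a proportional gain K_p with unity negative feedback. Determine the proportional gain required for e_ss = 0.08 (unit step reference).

K_p = 31.9

For a type-0 loop with proportional control, e_ss = 1/(1 + K_p·P(0)).
P(0) = 0.3605. Require 1/(1 + K_p·0.3605) = 0.08, so 1 + 0.3605·K_p = 12.5.
K_p = (12.5 − 1)/0.3605 = 31.9.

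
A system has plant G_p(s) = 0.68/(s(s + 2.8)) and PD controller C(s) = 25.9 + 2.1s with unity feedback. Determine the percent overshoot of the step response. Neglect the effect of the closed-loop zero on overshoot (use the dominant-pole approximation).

16%

Forward path: (25.9 + 2.1s)·0.68/(s(s+2.8)). The closed-loop characteristic equation is s² + (2.8 + 0.68·2.1)s + 0.68·25.9 = 0.
That is s² + 4.228s + 17.61 = 0, so ω_n = 4.197 rad/s and ζ = 4.228/(2·4.197) = 0.5037.
%OS = 100·exp(−πζ/√(1−ζ²)) = 16%.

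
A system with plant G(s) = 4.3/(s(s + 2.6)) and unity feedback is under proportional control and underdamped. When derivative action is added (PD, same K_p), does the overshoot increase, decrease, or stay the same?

With PD the characteristic equation becomes s² + (a + K·K_d)s + K·K_p = 0; the damping term grows, ζ rises, overshoot falls.

decrease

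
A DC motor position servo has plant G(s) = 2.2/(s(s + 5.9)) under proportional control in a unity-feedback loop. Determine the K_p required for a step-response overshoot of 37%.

K_p = 43.4

From %OS = 100·exp(−πζ/√(1−ζ²)) = 37%, ζ = −ln(0.37)/√(π²+ln²(0.37)) = 0.3017.
Characteristic equation s² + 5.9s + 2.2K_p = 0 gives ζ = 5.9/(2√(2.2K_p)).
Setting ζ = 0.3017: √(2.2K_p) = 5.9/(2·0.3017) = 9.777, so K_p = 95.59/2.2 = 43.4.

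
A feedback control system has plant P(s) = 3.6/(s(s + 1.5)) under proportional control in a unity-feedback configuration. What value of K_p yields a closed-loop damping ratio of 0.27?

Closed-loop characteristic equation: s² + 1.5s + K_p·3.6 = 0.
So ω_n = √(3.6K_p) and 2ζω_n = 1.5, giving ζ = 1.5/(2√(3.6K_p)).
Setting ζ = 0.27: √(3.6K_p) = 1.5/(2·0.27) = 2.778, so K_p = 7.716/3.6 = 2.14.

K_p = 2.14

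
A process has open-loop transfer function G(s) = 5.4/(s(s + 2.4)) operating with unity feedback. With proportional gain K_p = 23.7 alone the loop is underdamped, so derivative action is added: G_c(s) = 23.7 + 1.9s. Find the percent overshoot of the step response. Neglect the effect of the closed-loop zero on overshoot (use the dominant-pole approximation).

12%

Forward path: (23.7 + 1.9s)·5.4/(s(s+2.4)). The closed-loop characteristic equation is s² + (2.4 + 5.4·1.9)s + 5.4·23.7 = 0.
That is s² + 12.66s + 128 = 0, so ω_n = 11.31 rad/s and ζ = 12.66/(2·11.31) = 0.5595.
%OS = 100·exp(−πζ/√(1−ζ²)) = 12%.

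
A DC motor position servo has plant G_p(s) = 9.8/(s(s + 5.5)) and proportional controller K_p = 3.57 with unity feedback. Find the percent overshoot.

Closed-loop characteristic equation: s² + 5.5s + 34.99 = 0, so ω_n = 5.915 rad/s and ζ = 5.5/(2·5.915) = 0.4649.
%OS = 100·exp(−πζ/√(1−ζ²)) = 100·exp(−π·0.4649/√0.7838) = 19.2%.

19.2%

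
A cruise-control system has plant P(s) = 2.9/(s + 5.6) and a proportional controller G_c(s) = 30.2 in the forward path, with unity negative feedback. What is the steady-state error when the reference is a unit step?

The loop is type 0. Static position error constant K_pos = G_c(0)·P(0) = 30.2·0.5179 = 15.64.
Steady-state error to a unit step: e_ss = 1/(1+K_pos) = 1/16.64 = 0.0601.

0.0601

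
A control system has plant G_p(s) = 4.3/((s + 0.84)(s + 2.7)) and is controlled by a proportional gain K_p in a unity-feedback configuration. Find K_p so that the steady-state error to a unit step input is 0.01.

K_p = 52.2

Steady-state error for a unit step on this type-0 loop is 1/(1 + K_p·G_p(0)).
G_p(0) = 1.896. Require 1/(1 + K_p·1.896) = 0.01, so 1 + 1.896·K_p = 100.
K_p = (100 − 1)/1.896 = 52.2.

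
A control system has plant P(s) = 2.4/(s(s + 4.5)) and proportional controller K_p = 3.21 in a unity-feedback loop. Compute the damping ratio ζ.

ζ = 0.811

With unity feedback the closed-loop characteristic equation is s² + 4.5s + 3.21·2.4 = s² + 4.5s + 7.704 = 0.
Matching s² + 2ζω_n s + ω_n²: ω_n = √7.704 = 2.776 rad/s and 2ζω_n = 4.5, so ζ = 4.5/(2·2.776) = 0.811.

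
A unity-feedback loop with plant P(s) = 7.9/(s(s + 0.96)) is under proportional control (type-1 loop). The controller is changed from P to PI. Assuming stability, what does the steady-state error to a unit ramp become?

0

The integrator raises the loop to type 2, so K_v → ∞ and e_ss to a ramp is zero.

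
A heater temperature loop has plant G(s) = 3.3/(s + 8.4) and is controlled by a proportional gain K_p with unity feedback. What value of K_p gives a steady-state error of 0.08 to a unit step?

K_p = 29.3

The loop is type 0, so e_ss(step) = 1/(1 + K_pos) with K_pos = K_p·G(0).
G(0) = 0.3929. Require 1/(1 + K_p·0.3929) = 0.08, so 1 + 0.3929·K_p = 12.5.
K_p = (12.5 − 1)/0.3929 = 29.3.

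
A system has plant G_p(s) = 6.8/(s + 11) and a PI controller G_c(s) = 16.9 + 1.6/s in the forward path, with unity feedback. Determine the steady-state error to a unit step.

0

The open loop G_c(s)G_p(s) has a pole at the origin (type 1), so the static position error constant is infinite and e_ss = 1/(1+∞) = 0.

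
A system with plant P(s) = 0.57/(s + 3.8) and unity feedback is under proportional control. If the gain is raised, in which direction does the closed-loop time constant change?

decrease

Closed-loop pole is at s = −(3.8+K_p·0.57); larger K_p moves it further left, so τ = 1/(3.8+K_p·0.57) decreases.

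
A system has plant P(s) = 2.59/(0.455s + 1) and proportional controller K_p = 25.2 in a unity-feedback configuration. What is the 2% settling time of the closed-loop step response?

T_s ≈ 0.0275 s

Closed loop: T(s) = K_p·P/(1+K_p·P) = 65.27/(0.455s + 1 + 65.27), with pole at s = −(1 + 65.27)/0.455 = −145.6.
τ = 1/145.6 = 0.006866 s, so 2% settling time ≈ 4τ = 0.0275 s.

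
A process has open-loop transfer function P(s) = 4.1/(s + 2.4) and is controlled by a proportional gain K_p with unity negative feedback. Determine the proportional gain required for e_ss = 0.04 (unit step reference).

For a type-0 loop with proportional control, e_ss = 1/(1 + K_p·P(0)).
P(0) = 1.708. Require 1/(1 + K_p·1.708) = 0.04, so 1 + 1.708·K_p = 25.
K_p = (25 − 1)/1.708 = 14.

K_p = 14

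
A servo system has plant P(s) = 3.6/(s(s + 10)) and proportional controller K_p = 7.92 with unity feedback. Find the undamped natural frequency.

ω_n = 5.34 rad/s

With unity feedback the closed-loop characteristic equation is s² + 10s + 7.92·3.6 = s² + 10s + 28.51 = 0.
So ω_n² = 28.51 ⇒ ω_n = 5.34 rad/s, and ζ = 10/(2ω_n) = 0.936.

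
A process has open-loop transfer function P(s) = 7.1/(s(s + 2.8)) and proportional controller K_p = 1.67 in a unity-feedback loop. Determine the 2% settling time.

Closed-loop characteristic equation: s² + 2.8s + 11.86 = 0, so ω_n = 3.443 rad/s and ζ = 2.8/(2·3.443) = 0.4066.
2% settling time T_s ≈ 4/(ζω_n) = 4/1.4 = 2.86 s.

T_s ≈ 2.86 s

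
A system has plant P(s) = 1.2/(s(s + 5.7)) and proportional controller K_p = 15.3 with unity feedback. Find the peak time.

From 1 + K_pP(s) = 0: s² + 5.7s + 18.36 = 0 ⇒ ω_n = 4.285, ζ = 0.6651.
Damped frequency ω_d = ω_n√(1−ζ²) = 3.2 rad/s, so peak time T_p = π/ω_d = 0.982 s.

T_p = 0.982 s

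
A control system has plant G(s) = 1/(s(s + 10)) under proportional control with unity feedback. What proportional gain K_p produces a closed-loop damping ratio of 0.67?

Closed-loop characteristic equation: s² + 10s + K_p·1 = 0.
So ω_n = √(1K_p) and 2ζω_n = 10, giving ζ = 10/(2√(1K_p)).
Setting ζ = 0.67: √(1K_p) = 10/(2·0.67) = 7.463, so K_p = 55.69/1 = 55.7.

K_p = 55.7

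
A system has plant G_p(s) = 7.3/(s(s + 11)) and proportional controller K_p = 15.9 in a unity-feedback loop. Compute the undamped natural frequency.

ω_n = 10.8 rad/s

The closed-loop denominator is s(s+11) + 15.9·7.3 = s² + 11s + 116.1.
So ω_n² = 116.1 ⇒ ω_n = 10.77 rad/s, and ζ = 11/(2ω_n) = 0.511.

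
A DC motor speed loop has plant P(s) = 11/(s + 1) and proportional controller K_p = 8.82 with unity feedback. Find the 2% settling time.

Closed-loop transfer function: T(s) = K_p·P(s)/(1 + K_p·P(s)) = 97.02/(s + 1 + 97.02) = 97.02/(s + 98.02).
Time constant τ = 1/98.02 = 0.0102 s, so the 2% settling time is about 4τ = 0.0408 s.

T_s ≈ 0.0408 s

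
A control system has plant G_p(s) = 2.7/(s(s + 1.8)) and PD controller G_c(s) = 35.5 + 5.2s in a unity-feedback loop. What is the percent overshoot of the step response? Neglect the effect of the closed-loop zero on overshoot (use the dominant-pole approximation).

1.33%

Forward path: (35.5 + 5.2s)·2.7/(s(s+1.8)). The closed-loop characteristic equation is s² + (1.8 + 2.7·5.2)s + 2.7·35.5 = 0.
That is s² + 15.84s + 95.85 = 0, so ω_n = 9.79 rad/s and ζ = 15.84/(2·9.79) = 0.809.
%OS = 100·exp(−πζ/√(1−ζ²)) = 1.33%.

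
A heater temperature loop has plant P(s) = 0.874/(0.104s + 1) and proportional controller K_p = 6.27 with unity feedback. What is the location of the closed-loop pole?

s = -62.31

Closed loop: T(s) = K_p·P/(1+K_p·P) = 5.48/(0.104s + 1 + 5.48), with pole at s = −(1 + 5.48)/0.104 = −62.31.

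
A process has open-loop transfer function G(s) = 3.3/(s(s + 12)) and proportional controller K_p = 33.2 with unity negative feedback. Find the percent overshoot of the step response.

The closed-loop denominator s² + 12s + 109.6 gives ω_n = √109.6 = 10.47 and ζ = 12/(2ω_n) = 0.5732.
%OS = 100·exp(−πζ/√(1−ζ²)) = 100·exp(−π·0.5732/√0.6714) = 11.1%.

11.1%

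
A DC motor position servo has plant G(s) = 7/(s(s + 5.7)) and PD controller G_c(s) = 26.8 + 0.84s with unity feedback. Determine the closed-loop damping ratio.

ζ = 0.423

Forward path: (26.8 + 0.84s)·7/(s(s+5.7)). The closed-loop characteristic equation is s² + (5.7 + 7·0.84)s + 7·26.8 = 0.
That is s² + 11.58s + 187.6 = 0, so ω_n = 13.7 rad/s and ζ = 11.58/(2·13.7) = 0.4227.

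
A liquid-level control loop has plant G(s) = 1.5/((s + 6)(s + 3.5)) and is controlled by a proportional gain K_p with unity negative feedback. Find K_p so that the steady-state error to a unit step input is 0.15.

K_p = 79.3

The loop is type 0, so e_ss(step) = 1/(1 + K_pos) with K_pos = K_p·G(0).
G(0) = 0.07143. Require 1/(1 + K_p·0.07143) = 0.15, so 1 + 0.07143·K_p = 6.667.
K_p = (6.667 − 1)/0.07143 = 79.3.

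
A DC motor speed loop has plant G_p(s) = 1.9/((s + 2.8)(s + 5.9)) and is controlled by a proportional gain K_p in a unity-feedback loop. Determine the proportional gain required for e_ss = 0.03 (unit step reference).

K_p = 281

Steady-state error for a unit step on this type-0 loop is 1/(1 + K_p·G_p(0)).
G_p(0) = 0.115. Require 1/(1 + K_p·0.115) = 0.03, so 1 + 0.115·K_p = 33.33.
K_p = (33.33 − 1)/0.115 = 281.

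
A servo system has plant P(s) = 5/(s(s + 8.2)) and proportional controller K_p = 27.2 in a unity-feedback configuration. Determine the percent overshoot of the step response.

30.7%

Closed-loop characteristic equation: s² + 8.2s + 136 = 0, so ω_n = 11.66 rad/s and ζ = 8.2/(2·11.66) = 0.3516.
%OS = 100·exp(−πζ/√(1−ζ²)) = 100·exp(−π·0.3516/√0.8764) = 30.7%.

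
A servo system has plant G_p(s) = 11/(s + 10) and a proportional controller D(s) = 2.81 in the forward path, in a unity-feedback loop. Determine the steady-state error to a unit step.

0.244

The loop is type 0. Static position error constant K_pos = D(0)·G_p(0) = 2.81·1.1 = 3.091.
Steady-state error to a unit step: e_ss = 1/(1+K_pos) = 1/4.091 = 0.244.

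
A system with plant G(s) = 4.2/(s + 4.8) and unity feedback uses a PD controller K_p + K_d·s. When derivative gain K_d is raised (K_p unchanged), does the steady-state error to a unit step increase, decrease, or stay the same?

At s = 0 the derivative term contributes nothing: C(0) = K_p regardless of K_d, so K_pos = K_p·G(0) and e_ss are unchanged.

unchanged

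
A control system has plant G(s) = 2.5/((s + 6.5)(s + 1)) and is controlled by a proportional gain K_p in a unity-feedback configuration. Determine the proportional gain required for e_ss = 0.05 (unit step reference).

K_p = 49.4

For a type-0 loop with proportional control, e_ss = 1/(1 + K_p·G(0)).
G(0) = 0.3846. Require 1/(1 + K_p·0.3846) = 0.05, so 1 + 0.3846·K_p = 20.
K_p = (20 − 1)/0.3846 = 49.4.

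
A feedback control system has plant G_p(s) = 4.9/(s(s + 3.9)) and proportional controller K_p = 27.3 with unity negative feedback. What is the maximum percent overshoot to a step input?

Closed-loop characteristic equation: s² + 3.9s + 133.8 = 0, so ω_n = 11.57 rad/s and ζ = 3.9/(2·11.57) = 0.1686.
%OS = 100·exp(−πζ/√(1−ζ²)) = 100·exp(−π·0.1686/√0.9716) = 58.4%.

58.4%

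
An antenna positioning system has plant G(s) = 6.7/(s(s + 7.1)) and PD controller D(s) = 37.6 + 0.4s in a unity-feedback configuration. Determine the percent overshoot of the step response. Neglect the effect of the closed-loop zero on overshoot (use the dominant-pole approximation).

Forward path: (37.6 + 0.4s)·6.7/(s(s+7.1)). The closed-loop characteristic equation is s² + (7.1 + 6.7·0.4)s + 6.7·37.6 = 0.
That is s² + 9.78s + 251.9 = 0, so ω_n = 15.87 rad/s and ζ = 9.78/(2·15.87) = 0.3081.
%OS = 100·exp(−πζ/√(1−ζ²)) = 36.2%.

36.2%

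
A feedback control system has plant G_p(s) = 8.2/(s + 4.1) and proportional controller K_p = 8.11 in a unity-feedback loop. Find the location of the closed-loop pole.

Closed-loop transfer function: T(s) = K_p·G_p(s)/(1 + K_p·G_p(s)) = 66.5/(s + 4.1 + 66.5) = 66.5/(s + 70.6).
The closed-loop pole is at s = −70.6.

s = -70.6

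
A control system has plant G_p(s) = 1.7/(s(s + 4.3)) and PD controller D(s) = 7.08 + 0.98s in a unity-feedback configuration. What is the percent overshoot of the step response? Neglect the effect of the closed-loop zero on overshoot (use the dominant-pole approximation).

Forward path: (7.08 + 0.98s)·1.7/(s(s+4.3)). The closed-loop characteristic equation is s² + (4.3 + 1.7·0.98)s + 1.7·7.08 = 0.
That is s² + 5.966s + 12.04 = 0, so ω_n = 3.469 rad/s and ζ = 5.966/(2·3.469) = 0.8598.
%OS = 100·exp(−πζ/√(1−ζ²)) = 0.504%.

0.504%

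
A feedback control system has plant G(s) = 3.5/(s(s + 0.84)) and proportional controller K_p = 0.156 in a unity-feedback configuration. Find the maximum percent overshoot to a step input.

Closed-loop characteristic equation: s² + 0.84s + 0.546 = 0, so ω_n = 0.7389 rad/s and ζ = 0.84/(2·0.7389) = 0.5684.
%OS = 100·exp(−πζ/√(1−ζ²)) = 100·exp(−π·0.5684/√0.6769) = 11.4%.

11.4%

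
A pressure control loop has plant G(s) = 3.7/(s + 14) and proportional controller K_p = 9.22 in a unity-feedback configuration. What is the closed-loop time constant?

τ = 0.0208 s

Closed-loop transfer function: T(s) = K_p·G(s)/(1 + K_p·G(s)) = 34.11/(s + 14 + 34.11) = 34.11/(s + 48.11).
Time constant τ = 1/48.11 = 0.0208 s.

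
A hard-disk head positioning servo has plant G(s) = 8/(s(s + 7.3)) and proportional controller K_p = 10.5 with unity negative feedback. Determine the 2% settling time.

From 1 + K_pG(s) = 0: s² + 7.3s + 84 = 0 ⇒ ω_n = 9.165, ζ = 0.3982.
2% settling time T_s ≈ 4/(ζω_n) = 4/3.65 = 1.1 s.

T_s ≈ 1.1 s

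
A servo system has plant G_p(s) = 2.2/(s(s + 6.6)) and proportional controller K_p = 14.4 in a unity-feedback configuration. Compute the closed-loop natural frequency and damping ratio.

ω_n = 5.63 rad/s, ζ = 0.586

With unity feedback the closed-loop characteristic equation is s² + 6.6s + 14.4·2.2 = s² + 6.6s + 31.68 = 0.
So ω_n² = 31.68 ⇒ ω_n = 5.628 rad/s, and ζ = 6.6/(2ω_n) = 0.586.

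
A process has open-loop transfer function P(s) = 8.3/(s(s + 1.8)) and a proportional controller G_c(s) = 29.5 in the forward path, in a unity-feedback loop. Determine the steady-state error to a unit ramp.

0.00735

The loop has one pole at the origin (type 1). Velocity error constant K_v = lim_{s→0} s·G_c(s)P(s) = 29.5·8.3/1.8 = 136.
Steady-state error to a unit ramp: e_ss = 1/K_v = 0.00735.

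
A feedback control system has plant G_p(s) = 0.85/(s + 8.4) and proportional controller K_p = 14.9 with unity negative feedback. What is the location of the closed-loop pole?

s = -21.06

Closed-loop transfer function: T(s) = K_p·G_p(s)/(1 + K_p·G_p(s)) = 12.66/(s + 8.4 + 12.66) = 12.66/(s + 21.06).
The closed-loop pole is at s = −21.06.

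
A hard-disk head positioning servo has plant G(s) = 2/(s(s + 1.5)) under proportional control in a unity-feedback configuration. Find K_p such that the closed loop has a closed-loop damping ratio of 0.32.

Closed-loop characteristic equation: s² + 1.5s + K_p·2 = 0.
So ω_n = √(2K_p) and 2ζω_n = 1.5, giving ζ = 1.5/(2√(2K_p)).
Setting ζ = 0.32: √(2K_p) = 1.5/(2·0.32) = 2.344, so K_p = 5.493/2 = 2.75.

K_p = 2.75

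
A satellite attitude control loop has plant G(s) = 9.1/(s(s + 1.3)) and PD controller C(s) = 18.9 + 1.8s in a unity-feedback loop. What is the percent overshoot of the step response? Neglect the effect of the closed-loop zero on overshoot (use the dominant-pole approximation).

5.69%

Forward path: (18.9 + 1.8s)·9.1/(s(s+1.3)). The closed-loop characteristic equation is s² + (1.3 + 9.1·1.8)s + 9.1·18.9 = 0.
That is s² + 17.68s + 172 = 0, so ω_n = 13.11 rad/s and ζ = 17.68/(2·13.11) = 0.6741.
%OS = 100·exp(−πζ/√(1−ζ²)) = 5.69%.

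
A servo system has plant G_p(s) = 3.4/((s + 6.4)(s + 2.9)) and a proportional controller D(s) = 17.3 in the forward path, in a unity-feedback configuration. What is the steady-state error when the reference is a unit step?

The loop is type 0. Static position error constant K_pos = D(0)·G_p(0) = 17.3·0.1832 = 3.169.
Steady-state error to a unit step: e_ss = 1/(1+K_pos) = 1/4.169 = 0.24.

0.24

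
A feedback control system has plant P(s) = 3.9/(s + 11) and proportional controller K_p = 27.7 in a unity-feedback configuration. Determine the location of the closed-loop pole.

Closed-loop transfer function: T(s) = K_p·P(s)/(1 + K_p·P(s)) = 108/(s + 11 + 108) = 108/(s + 119).
The closed-loop pole is at s = −119.

s = -119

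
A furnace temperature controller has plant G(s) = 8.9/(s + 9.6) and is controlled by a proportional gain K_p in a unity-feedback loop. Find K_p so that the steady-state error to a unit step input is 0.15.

For a type-0 loop with proportional control, e_ss = 1/(1 + K_p·G(0)).
G(0) = 0.9271. Require 1/(1 + K_p·0.9271) = 0.15, so 1 + 0.9271·K_p = 6.667.
K_p = (6.667 − 1)/0.9271 = 6.11.

K_p = 6.11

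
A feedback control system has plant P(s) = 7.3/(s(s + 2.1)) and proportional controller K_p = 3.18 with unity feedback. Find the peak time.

From 1 + K_pP(s) = 0: s² + 2.1s + 23.21 = 0 ⇒ ω_n = 4.818, ζ = 0.2179.
Damped frequency ω_d = ω_n√(1−ζ²) = 4.702 rad/s, so peak time T_p = π/ω_d = 0.668 s.

T_p = 0.668 s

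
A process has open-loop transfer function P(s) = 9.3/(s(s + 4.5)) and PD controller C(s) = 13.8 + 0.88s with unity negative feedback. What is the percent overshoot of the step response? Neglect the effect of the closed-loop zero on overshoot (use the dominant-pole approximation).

12%

Forward path: (13.8 + 0.88s)·9.3/(s(s+4.5)). The closed-loop characteristic equation is s² + (4.5 + 9.3·0.88)s + 9.3·13.8 = 0.
That is s² + 12.68s + 128.3 = 0, so ω_n = 11.33 rad/s and ζ = 12.68/(2·11.33) = 0.5598.
%OS = 100·exp(−πζ/√(1−ζ²)) = 12%.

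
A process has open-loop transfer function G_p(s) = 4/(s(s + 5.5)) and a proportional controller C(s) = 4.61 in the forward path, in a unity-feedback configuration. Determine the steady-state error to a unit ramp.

0.298

The loop has one pole at the origin (type 1). Velocity error constant K_v = lim_{s→0} s·C(s)G_p(s) = 4.61·4/5.5 = 3.353.
Steady-state error to a unit ramp: e_ss = 1/K_v = 0.298.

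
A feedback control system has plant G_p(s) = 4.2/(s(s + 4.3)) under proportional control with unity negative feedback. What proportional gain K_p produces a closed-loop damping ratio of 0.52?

Closed-loop characteristic equation: s² + 4.3s + K_p·4.2 = 0.
So ω_n = √(4.2K_p) and 2ζω_n = 4.3, giving ζ = 4.3/(2√(4.2K_p)).
Setting ζ = 0.52: √(4.2K_p) = 4.3/(2·0.52) = 4.135, so K_p = 17.1/4.2 = 4.07.

K_p = 4.07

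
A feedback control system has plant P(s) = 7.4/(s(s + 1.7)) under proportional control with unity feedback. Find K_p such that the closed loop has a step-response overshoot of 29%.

K_p = 0.726

From %OS = 100·exp(−πζ/√(1−ζ²)) = 29%, ζ = −ln(0.29)/√(π²+ln²(0.29)) = 0.3666.
Characteristic equation s² + 1.7s + 7.4K_p = 0 gives ζ = 1.7/(2√(7.4K_p)).
Setting ζ = 0.3666: √(7.4K_p) = 1.7/(2·0.3666) = 2.319, so K_p = 5.376/7.4 = 0.726.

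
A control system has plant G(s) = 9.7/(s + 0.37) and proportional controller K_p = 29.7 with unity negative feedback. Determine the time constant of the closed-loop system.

Closed-loop transfer function: T(s) = K_p·G(s)/(1 + K_p·G(s)) = 288.1/(s + 0.37 + 288.1) = 288.1/(s + 288.5).
Time constant τ = 1/288.5 = 0.00347 s.

τ = 0.00347 s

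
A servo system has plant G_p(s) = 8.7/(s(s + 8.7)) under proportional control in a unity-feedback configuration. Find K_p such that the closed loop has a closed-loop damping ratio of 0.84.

K_p = 3.08

Closed-loop characteristic equation: s² + 8.7s + K_p·8.7 = 0.
So ω_n = √(8.7K_p) and 2ζω_n = 8.7, giving ζ = 8.7/(2√(8.7K_p)).
Setting ζ = 0.84: √(8.7K_p) = 8.7/(2·0.84) = 5.179, so K_p = 26.82/8.7 = 3.08.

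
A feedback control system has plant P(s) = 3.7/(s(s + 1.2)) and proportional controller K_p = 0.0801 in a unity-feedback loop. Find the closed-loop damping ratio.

1 + K_p·P(s) = 0 gives s² + 1.2s + 0.2964 = 0.
So ω_n² = 0.2964 ⇒ ω_n = 0.5444 rad/s, and ζ = 1.2/(2ω_n) = 1.1.

ζ = 1.1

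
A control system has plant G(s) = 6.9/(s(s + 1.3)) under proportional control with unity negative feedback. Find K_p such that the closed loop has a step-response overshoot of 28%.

K_p = 0.434

From %OS = 100·exp(−πζ/√(1−ζ²)) = 28%, ζ = −ln(0.28)/√(π²+ln²(0.28)) = 0.3755.
Characteristic equation s² + 1.3s + 6.9K_p = 0 gives ζ = 1.3/(2√(6.9K_p)).
Setting ζ = 0.3755: √(6.9K_p) = 1.3/(2·0.3755) = 1.731, so K_p = 2.996/6.9 = 0.434.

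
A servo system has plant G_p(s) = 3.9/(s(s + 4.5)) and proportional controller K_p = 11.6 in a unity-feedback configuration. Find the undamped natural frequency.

ω_n = 6.73 rad/s

The closed-loop denominator is s(s+4.5) + 11.6·3.9 = s² + 4.5s + 45.24.
Matching s² + 2ζω_n s + ω_n²: ω_n = √45.24 = 6.726 rad/s and 2ζω_n = 4.5, so ζ = 4.5/(2·6.726) = 0.335.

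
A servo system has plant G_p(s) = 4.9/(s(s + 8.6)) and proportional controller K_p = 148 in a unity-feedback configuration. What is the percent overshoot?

The closed-loop denominator s² + 8.6s + 725.2 gives ω_n = √725.2 = 26.93 and ζ = 8.6/(2ω_n) = 0.1597.
%OS = 100·exp(−πζ/√(1−ζ²)) = 100·exp(−π·0.1597/√0.9745) = 60.2%.

60.2%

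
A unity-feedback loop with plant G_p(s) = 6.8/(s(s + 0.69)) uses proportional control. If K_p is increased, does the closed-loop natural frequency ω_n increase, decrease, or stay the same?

ω_n = √(6.8·K_p), which grows with K_p.

increase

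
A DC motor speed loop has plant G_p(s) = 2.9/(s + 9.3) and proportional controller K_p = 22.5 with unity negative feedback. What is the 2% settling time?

Closed-loop transfer function: T(s) = K_p·G_p(s)/(1 + K_p·G_p(s)) = 65.25/(s + 9.3 + 65.25) = 65.25/(s + 74.55).
Time constant τ = 1/74.55 = 0.01341 s, so the 2% settling time is about 4τ = 0.0537 s.

T_s ≈ 0.0537 s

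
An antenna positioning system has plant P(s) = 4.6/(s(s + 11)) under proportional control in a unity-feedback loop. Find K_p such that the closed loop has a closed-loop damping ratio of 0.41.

Closed-loop characteristic equation: s² + 11s + K_p·4.6 = 0.
So ω_n = √(4.6K_p) and 2ζω_n = 11, giving ζ = 11/(2√(4.6K_p)).
Setting ζ = 0.41: √(4.6K_p) = 11/(2·0.41) = 13.41, so K_p = 180/4.6 = 39.1.

K_p = 39.1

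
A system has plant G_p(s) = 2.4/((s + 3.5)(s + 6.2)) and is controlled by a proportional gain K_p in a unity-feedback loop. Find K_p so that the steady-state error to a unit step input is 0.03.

Steady-state error for a unit step on this type-0 loop is 1/(1 + K_p·G_p(0)).
G_p(0) = 0.1106. Require 1/(1 + K_p·0.1106) = 0.03, so 1 + 0.1106·K_p = 33.33.
K_p = (33.33 − 1)/0.1106 = 292.

K_p = 292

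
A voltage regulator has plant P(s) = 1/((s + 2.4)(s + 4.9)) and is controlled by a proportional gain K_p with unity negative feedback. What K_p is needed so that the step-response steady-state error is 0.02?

K_p = 576

Steady-state error for a unit step on this type-0 loop is 1/(1 + K_p·P(0)).
P(0) = 0.08503. Require 1/(1 + K_p·0.08503) = 0.02, so 1 + 0.08503·K_p = 50.
K_p = (50 − 1)/0.08503 = 576.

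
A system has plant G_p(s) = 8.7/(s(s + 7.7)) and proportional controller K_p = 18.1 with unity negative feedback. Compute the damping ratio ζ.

With unity feedback the closed-loop characteristic equation is s² + 7.7s + 18.1·8.7 = s² + 7.7s + 157.5 = 0.
So ω_n² = 157.5 ⇒ ω_n = 12.55 rad/s, and ζ = 7.7/(2ω_n) = 0.307.

ζ = 0.307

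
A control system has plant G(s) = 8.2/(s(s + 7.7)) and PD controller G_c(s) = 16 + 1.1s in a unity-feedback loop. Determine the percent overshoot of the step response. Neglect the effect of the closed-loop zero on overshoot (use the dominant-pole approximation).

Forward path: (16 + 1.1s)·8.2/(s(s+7.7)). The closed-loop characteristic equation is s² + (7.7 + 8.2·1.1)s + 8.2·16 = 0.
That is s² + 16.72s + 131.2 = 0, so ω_n = 11.45 rad/s and ζ = 16.72/(2·11.45) = 0.7299.
%OS = 100·exp(−πζ/√(1−ζ²)) = 3.49%.

3.49%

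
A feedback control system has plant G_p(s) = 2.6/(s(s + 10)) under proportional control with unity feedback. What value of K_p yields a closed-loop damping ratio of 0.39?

K_p = 63.2

Closed-loop characteristic equation: s² + 10s + K_p·2.6 = 0.
So ω_n = √(2.6K_p) and 2ζω_n = 10, giving ζ = 10/(2√(2.6K_p)).
Setting ζ = 0.39: √(2.6K_p) = 10/(2·0.39) = 12.82, so K_p = 164.4/2.6 = 63.2.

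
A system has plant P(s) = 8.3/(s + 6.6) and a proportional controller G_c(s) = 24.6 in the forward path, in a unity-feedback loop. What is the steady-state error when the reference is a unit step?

0.0313

The loop is type 0. Static position error constant K_pos = G_c(0)·P(0) = 24.6·1.258 = 30.94.
Steady-state error to a unit step: e_ss = 1/(1+K_pos) = 1/31.94 = 0.0313.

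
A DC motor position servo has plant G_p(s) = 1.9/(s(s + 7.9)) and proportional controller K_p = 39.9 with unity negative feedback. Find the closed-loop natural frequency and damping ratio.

ω_n = 8.71 rad/s, ζ = 0.454

With unity feedback the closed-loop characteristic equation is s² + 7.9s + 39.9·1.9 = s² + 7.9s + 75.81 = 0.
Matching s² + 2ζω_n s + ω_n²: ω_n = √75.81 = 8.707 rad/s and 2ζω_n = 7.9, so ζ = 7.9/(2·8.707) = 0.454.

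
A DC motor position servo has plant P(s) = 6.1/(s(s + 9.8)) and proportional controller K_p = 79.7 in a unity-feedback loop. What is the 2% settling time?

The closed-loop denominator s² + 9.8s + 486.2 gives ω_n = √486.2 = 22.05 and ζ = 9.8/(2ω_n) = 0.2222.
2% settling time T_s ≈ 4/(ζω_n) = 4/4.9 = 0.816 s.

T_s ≈ 0.816 s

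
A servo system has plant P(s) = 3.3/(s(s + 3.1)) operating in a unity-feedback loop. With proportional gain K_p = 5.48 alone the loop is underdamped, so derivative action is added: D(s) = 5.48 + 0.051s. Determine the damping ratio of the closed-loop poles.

Forward path: (5.48 + 0.051s)·3.3/(s(s+3.1)). The closed-loop characteristic equation is s² + (3.1 + 3.3·0.051)s + 3.3·5.48 = 0.
That is s² + 3.268s + 18.08 = 0, so ω_n = 4.253 rad/s and ζ = 3.268/(2·4.253) = 0.3843.

ζ = 0.384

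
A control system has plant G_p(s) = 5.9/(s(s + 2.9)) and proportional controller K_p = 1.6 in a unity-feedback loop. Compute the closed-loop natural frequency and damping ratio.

ω_n = 3.07 rad/s, ζ = 0.472

The closed-loop denominator is s(s+2.9) + 1.6·5.9 = s² + 2.9s + 9.44.
Matching s² + 2ζω_n s + ω_n²: ω_n = √9.44 = 3.072 rad/s and 2ζω_n = 2.9, so ζ = 2.9/(2·3.072) = 0.472.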